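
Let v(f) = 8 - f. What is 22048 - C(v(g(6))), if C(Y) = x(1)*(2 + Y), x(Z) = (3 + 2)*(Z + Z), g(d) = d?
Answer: 22008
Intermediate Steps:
x(Z) = 10*Z (x(Z) = 5*(2*Z) = 10*Z)
C(Y) = 20 + 10*Y (C(Y) = (10*1)*(2 + Y) = 10*(2 + Y) = 20 + 10*Y)
22048 - C(v(g(6))) = 22048 - (20 + 10*(8 - 1*6)) = 22048 - (20 + 10*(8 - 6)) = 22048 - (20 + 10*2) = 22048 - (20 + 20) = 22048 - 1*40 = 22048 - 40 = 22008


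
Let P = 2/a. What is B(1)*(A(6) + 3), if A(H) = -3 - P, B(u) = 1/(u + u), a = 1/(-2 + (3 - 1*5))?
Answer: 4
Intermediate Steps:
a = -¼ (a = 1/(-2 + (3 - 5)) = 1/(-2 - 2) = 1/(-4) = -¼ ≈ -0.25000)
P = -8 (P = 2/(-¼) = 2*(-4) = -8)
B(u) = 1/(2*u)
A(H) = 5 (A(H) = -3 - 1*(-8) = -3 + 8 = 5)
B(1)*(A(6) + 3) = ((½)/1)*(5 + 3) = ((½)*1)*8 = (½)*8 = 4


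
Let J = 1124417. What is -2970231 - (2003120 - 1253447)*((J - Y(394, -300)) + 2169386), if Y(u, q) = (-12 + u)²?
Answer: -2359882863798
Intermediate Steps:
-2970231 - (2003120 - 1253447)*((J - Y(394, -300)) + 2169386) = -2970231 - (2003120 - 1253447)*((1124417 - (-12 + 394)²) + 2169386) = -2970231 - 749673*((1124417 - 1*382²) + 2169386) = -2970231 - 749673*((1124417 - 1*145924) + 2169386) = -2970231 - 749673*((1124417 - 145924) + 2169386) = -2970231 - 749673*(978493 + 2169386) = -2970231 - 749673*3147879 = -2970231 - 1*2359879893567 = -2970231 - 2359879893567 = -2359882863798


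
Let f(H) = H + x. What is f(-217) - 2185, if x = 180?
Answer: -2222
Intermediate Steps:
f(H) = 180 + H (f(H) = H + 180 = 180 + H)
f(-217) - 2185 = (180 - 217) - 2185 = -37 - 2185 = -2222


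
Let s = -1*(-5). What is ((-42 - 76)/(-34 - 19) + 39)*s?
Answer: 10925/53 ≈ 206.13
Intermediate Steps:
s = 5
((-42 - 76)/(-34 - 19) + 39)*s = ((-42 - 76)/(-34 - 19) + 39)*5 = (-118/(-53) + 39)*5 = (-118*(-1/53) + 39)*5 = (118/53 + 39)*5 = (2185/53)*5 = 10925/53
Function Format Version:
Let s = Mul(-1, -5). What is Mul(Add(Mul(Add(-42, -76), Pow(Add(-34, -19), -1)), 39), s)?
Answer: Rational(10925, 53) ≈ 206.13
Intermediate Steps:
s = 5
Mul(Add(Mul(Add(-42, -76), Pow(Add(-34, -19), -1)), 39), s) = Mul(Add(Mul(Add(-42, -76), Pow(Add(-34, -19), -1)), 39), 5) = Mul(Add(Mul(-118, Pow(-53, -1)), 39), 5) = Mul(Add(Mul(-118, Rational(-1, 53)), 39), 5) = Mul(Add(Rational(118, 53), 39), 5) = Mul(Rational(2185, 53), 5) = Rational(10925, 53)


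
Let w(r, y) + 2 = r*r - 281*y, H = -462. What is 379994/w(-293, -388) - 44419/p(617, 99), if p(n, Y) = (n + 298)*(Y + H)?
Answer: 26973851951/12945351375 ≈ 2.0837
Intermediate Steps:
w(r, y) = -2 + r² - 281*y (w(r, y) = -2 + (r*r - 281*y) = -2 + (r² - 281*y) = -2 + r² - 281*y)
p(n, Y) = (-462 + Y)*(298 + n) (p(n, Y) = (n + 298)*(Y - 462) = (298 + n)*(-462 + Y) = (-462 + Y)*(298 + n))
379994/w(-293, -388) - 44419/p(617, 99) = 379994/(-2 + (-293)² - 281*(-388)) - 44419/(-137676 - 462*617 + 298*99 + 99*617) = 379994/(-2 + 85849 + 109028) - 44419/(-137676 - 285054 + 29502 + 61083) = 379994/194875 - 44419/(-332145) = 379994*(1/194875) - 44419*(-1/332145) = 379994/194875 + 44419/332145 = 26973851951/12945351375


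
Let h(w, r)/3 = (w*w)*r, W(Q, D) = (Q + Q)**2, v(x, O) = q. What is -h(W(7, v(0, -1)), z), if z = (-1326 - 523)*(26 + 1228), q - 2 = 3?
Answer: 267219314208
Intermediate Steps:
q = 5 (q = 2 + 3 = 5)
v(x, O) = 5
z = -2318646 (z = -1849*1254 = -2318646)
W(Q, D) = 4*Q**2 (W(Q, D) = (2*Q)**2 = 4*Q**2)
h(w, r) = 3*r*w**2 (h(w, r) = 3*((w*w)*r) = 3*(w**2*r) = 3*(r*w**2) = 3*r*w**2)
-h(W(7, v(0, -1)), z) = -3*(-2318646)*(4*7**2)**2 = -3*(-2318646)*(4*49)**2 = -3*(-2318646)*196**2 = -3*(-2318646)*38416 = -1*(-267219314208) = 267219314208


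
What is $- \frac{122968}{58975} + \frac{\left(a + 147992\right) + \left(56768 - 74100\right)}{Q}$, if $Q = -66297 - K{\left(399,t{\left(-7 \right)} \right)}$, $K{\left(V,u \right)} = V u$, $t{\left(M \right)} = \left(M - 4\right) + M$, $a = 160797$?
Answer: $- \frac{698797997}{99608775} \approx -7.0154$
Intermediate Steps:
$t{\left(M \right)} = -4 + 2 M$ ($t{\left(M \right)} = \left(-4 + M\right) + M = -4 + 2 M$)
$Q = -59115$ ($Q = -66297 - 399 \left(-4 + 2 \left(-7\right)\right) = -66297 - 399 \left(-4 - 14\right) = -66297 - 399 \left(-18\right) = -66297 - -7182 = -66297 + 7182 = -59115$)
$- \frac{122968}{58975} + \frac{\left(a + 147992\right) + \left(56768 - 74100\right)}{Q} = - \frac{122968}{58975} + \frac{\left(160797 + 147992\right) + \left(56768 - 74100\right)}{-59115} = \left(-122968\right) \frac{1}{58975} + \left(308789 - 17332\right) \left(- \frac{1}{59115}\right) = - \frac{122968}{58975} + 291457 \left(- \frac{1}{59115}\right) = - \frac{122968}{58975} - \frac{291457}{59115} = - \frac{698797997}{99608775}$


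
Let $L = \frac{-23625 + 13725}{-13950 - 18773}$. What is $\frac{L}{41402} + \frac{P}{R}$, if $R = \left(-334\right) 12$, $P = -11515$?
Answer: $\frac{7800267286445}{2715014482584} \approx 2.873$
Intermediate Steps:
$R = -4008$
$L = \frac{9900}{32723}$ ($L = - \frac{9900}{-13950 - 18773} = - \frac{9900}{-32723} = \left(-9900\right) \left(- \frac{1}{32723}\right) = \frac{9900}{32723} \approx 0.30254$)
$\frac{L}{41402} + \frac{P}{R} = \frac{9900}{32723 \cdot 41402} - \frac{11515}{-4008} = \frac{9900}{32723} \cdot \frac{1}{41402} - - \frac{11515}{4008} = \frac{4950}{677398823} + \frac{11515}{4008} = \frac{7800267286445}{2715014482584}$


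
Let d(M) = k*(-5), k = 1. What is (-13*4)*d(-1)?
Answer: 260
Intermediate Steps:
d(M) = -5 (d(M) = 1*(-5) = -5)
(-13*4)*d(-1) = -13*4*(-5) = -52*(-5) = 260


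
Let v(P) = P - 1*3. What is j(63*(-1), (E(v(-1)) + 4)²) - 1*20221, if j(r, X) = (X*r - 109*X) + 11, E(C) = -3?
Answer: -20382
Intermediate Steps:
v(P) = -3 + P (v(P) = P - 3 = -3 + P)
j(r, X) = 11 - 109*X + X*r (j(r, X) = (-109*X + X*r) + 11 = 11 - 109*X + X*r)
j(63*(-1), (E(v(-1)) + 4)²) - 1*20221 = (11 - 109*(-3 + 4)² + (-3 + 4)²*(63*(-1))) - 1*20221 = (11 - 109*1² + 1²*(-63)) - 20221 = (11 - 109*1 + 1*(-63)) - 20221 = (11 - 109 - 63) - 20221 = -161 - 20221 = -20382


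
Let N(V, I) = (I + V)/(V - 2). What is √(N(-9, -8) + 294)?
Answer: √35761/11 ≈ 17.191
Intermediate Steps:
N(V, I) = (I + V)/(-2 + V)
√(N(-9, -8) + 294) = √((-8 - 9)/(-2 - 9) + 294) = √(-17/(-11) + 294) = √(-1/11*(-17) + 294) = √(17/11 + 294) = √(3251/11) = √35761/11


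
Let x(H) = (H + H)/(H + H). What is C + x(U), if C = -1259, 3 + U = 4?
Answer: -1258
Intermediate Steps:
U = 1 (U = -3 + 4 = 1)
x(H) = 1 (x(H) = (2*H)/((2*H)) = (2*H)*(1/(2*H)) = 1)
C + x(U) = -1259 + 1 = -1258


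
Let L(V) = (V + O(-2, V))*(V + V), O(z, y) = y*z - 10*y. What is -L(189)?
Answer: 785862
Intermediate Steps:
O(z, y) = -10*y + y*z
L(V) = -22*V² (L(V) = (V + V*(-10 - 2))*(V + V) = (V + V*(-12))*(2*V) = (V - 12*V)*(2*V) = (-11*V)*(2*V) = -22*V²)
-L(189) = -(-22)*189² = -(-22)*35721 = -1*(-785862) = 785862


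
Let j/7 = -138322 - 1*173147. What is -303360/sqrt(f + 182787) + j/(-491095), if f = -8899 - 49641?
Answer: 2180283/491095 - 303360*sqrt(124247)/124247 ≈ -856.19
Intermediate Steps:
f = -58540
j = -2180283 (j = 7*(-138322 - 1*173147) = 7*(-138322 - 173147) = 7*(-311469) = -2180283)
-303360/sqrt(f + 182787) + j/(-491095) = -303360/sqrt(-58540 + 182787) - 2180283/(-491095) = -303360*sqrt(124247)/124247 - 2180283*(-1/491095) = -303360*sqrt(124247)/124247 + 2180283/491095 = 2180283/491095 - 303360*sqrt(124247)/124247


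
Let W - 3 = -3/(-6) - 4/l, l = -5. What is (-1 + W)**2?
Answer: 1089/100 ≈ 10.890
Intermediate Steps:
W = 43/10 (W = 3 + (-3/(-6) - 4/(-5)) = 3 + (-3*(-1/6) - 4*(-1/5)) = 3 + (1/2 + 4/5) = 3 + 13/10 = 43/10 ≈ 4.3000)
(-1 + W)**2 = (-1 + 43/10)**2 = (33/10)**2 = 1089/100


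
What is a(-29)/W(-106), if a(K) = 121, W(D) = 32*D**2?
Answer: 121/359552 ≈ 0.00033653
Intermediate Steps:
a(-29)/W(-106) = 121/((32*(-106)**2)) = 121/((32*11236)) = 121/359552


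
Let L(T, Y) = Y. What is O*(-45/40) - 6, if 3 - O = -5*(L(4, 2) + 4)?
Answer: -345/8 ≈ -43.125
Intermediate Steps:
O = 33 (O = 3 - (-5)*(2 + 4) = 3 - (-5)*6 = 3 - 1*(-30) = 3 + 30 = 33)
O*(-45/40) - 6 = 33*(-45/40) - 6 = 33*(-45*1/40) - 6 = 33*(-9/8) - 6 = -297/8 - 6 = -345/8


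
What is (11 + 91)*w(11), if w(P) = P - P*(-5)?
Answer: 6732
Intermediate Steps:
w(P) = 6*P (w(P) = P - (-5)*P = P + 5*P = 6*P)
(11 + 91)*w(11) = (11 + 91)*(6*11) = 102*66 = 6732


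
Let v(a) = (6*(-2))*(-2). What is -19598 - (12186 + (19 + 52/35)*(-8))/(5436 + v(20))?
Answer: -624266429/31850 ≈ -19600.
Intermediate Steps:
v(a) = 24 (v(a) = -12*(-2) = 24)
-19598 - (12186 + (19 + 52/35)*(-8))/(5436 + v(20)) = -19598 - (12186 + (19 + 52/35)*(-8))/(5436 + 24) = -19598 - (12186 + (19 + 52*(1/35))*(-8))/5460 = -19598 - (12186 + (19 + 52/35)*(-8))/5460 = -19598 - (12186 + (717/35)*(-8))/5460 = -19598 - (12186 - 5736/35)/5460 = -19598 - 420774/(35*5460) = -19598 - 1*70129/31850 = -19598 - 70129/31850 = -624266429/31850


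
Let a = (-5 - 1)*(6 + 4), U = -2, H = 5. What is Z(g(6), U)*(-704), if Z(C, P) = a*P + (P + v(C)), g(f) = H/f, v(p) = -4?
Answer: -80256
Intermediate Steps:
a = -60 (a = -6*10 = -60)
g(f) = 5/f
Z(C, P) = -4 - 59*P (Z(C, P) = -60*P + (P - 4) = -60*P + (-4 + P) = -4 - 59*P)
Z(g(6), U)*(-704) = (-4 - 59*(-2))*(-704) = (-4 + 118)*(-704) = 114*(-704) = -80256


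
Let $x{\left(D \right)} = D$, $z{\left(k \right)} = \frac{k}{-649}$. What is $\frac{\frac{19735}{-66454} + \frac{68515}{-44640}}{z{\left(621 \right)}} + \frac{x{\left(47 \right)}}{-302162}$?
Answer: $\frac{53277542622690013}{27832150488423456} \approx 1.9142$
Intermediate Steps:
$z{\left(k \right)} = - \frac{k}{649}$ ($z{\left(k \right)} = k \left(- \frac{1}{649}\right) = - \frac{k}{649}$)
$\frac{\frac{19735}{-66454} + \frac{68515}{-44640}}{z{\left(621 \right)}} + \frac{x{\left(47 \right)}}{-302162} = \frac{\frac{19735}{-66454} + \frac{68515}{-44640}}{\left(- \frac{1}{649}\right) 621} + \frac{47}{-302162} = \frac{19735 \left(- \frac{1}{66454}\right) + 68515 \left(- \frac{1}{44640}\right)}{- \frac{621}{649}} + 47 \left(- \frac{1}{302162}\right) = \left(- \frac{19735}{66454} - \frac{13703}{8928}\right) \left(- \frac{649}{621}\right) - \frac{47}{302162} = \left(- \frac{543406621}{296650656}\right) \left(- \frac{649}{621}\right) - \frac{47}{302162} = \frac{352670897029}{184220057376} - \frac{47}{302162} = \frac{53277542622690013}{27832150488423456}$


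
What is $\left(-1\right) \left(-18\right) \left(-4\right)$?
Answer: $-72$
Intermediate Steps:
$\left(-1\right) \left(-18\right) \left(-4\right) = 18 \left(-4\right) = -72$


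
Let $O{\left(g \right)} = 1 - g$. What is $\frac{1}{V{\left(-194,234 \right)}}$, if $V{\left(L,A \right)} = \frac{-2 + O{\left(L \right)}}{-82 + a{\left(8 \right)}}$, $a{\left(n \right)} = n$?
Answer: $- \frac{74}{193} \approx -0.38342$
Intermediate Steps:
$V{\left(L,A \right)} = \frac{1}{74} + \frac{L}{74}$ ($V{\left(L,A \right)} = \frac{-2 - \left(-1 + L\right)}{-82 + 8} = \frac{-1 - L}{-74} = \left(-1 - L\right) \left(- \frac{1}{74}\right) = \frac{1}{74} + \frac{L}{74}$)
$\frac{1}{V{\left(-194,234 \right)}} = \frac{1}{\frac{1}{74} + \frac{1}{74} \left(-194\right)} = \frac{1}{\frac{1}{74} - \frac{97}{37}} = \frac{1}{- \frac{193}{74}} = - \frac{74}{193}$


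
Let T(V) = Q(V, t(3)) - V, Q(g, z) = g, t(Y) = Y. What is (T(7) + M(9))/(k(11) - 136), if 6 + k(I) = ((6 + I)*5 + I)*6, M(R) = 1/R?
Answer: 1/3906 ≈ 0.00025602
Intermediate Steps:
T(V) = 0 (T(V) = V - V = 0)
k(I) = 174 + 36*I (k(I) = -6 + ((6 + I)*5 + I)*6 = -6 + ((30 + 5*I) + I)*6 = -6 + (30 + 6*I)*6 = -6 + (180 + 36*I) = 174 + 36*I)
(T(7) + M(9))/(k(11) - 136) = (0 + 1/9)/((174 + 36*11) - 136) = (0 + ⅑)/((174 + 396) - 136) = 1/(9*(570 - 136)) = (⅑)/434 = (⅑)*(1/434) = 1/3906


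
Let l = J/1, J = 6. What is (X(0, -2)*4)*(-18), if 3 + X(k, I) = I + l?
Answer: -72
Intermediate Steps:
l = 6 (l = 6/1 = 6*1 = 6)
X(k, I) = 3 + I (X(k, I) = -3 + (I + 6) = -3 + (6 + I) = 3 + I)
(X(0, -2)*4)*(-18) = ((3 - 2)*4)*(-18) = (1*4)*(-18) = 4*(-18) = -72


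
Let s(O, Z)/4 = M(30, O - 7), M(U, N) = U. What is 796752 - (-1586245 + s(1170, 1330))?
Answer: 2382877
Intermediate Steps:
s(O, Z) = 120 (s(O, Z) = 4*30 = 120)
796752 - (-1586245 + s(1170, 1330)) = 796752 - (-1586245 + 120) = 796752 - 1*(-1586125) = 796752 + 1586125 = 2382877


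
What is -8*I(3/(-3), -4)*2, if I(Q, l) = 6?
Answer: -96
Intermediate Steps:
-8*I(3/(-3), -4)*2 = -8*6*2 = -48*2 = -96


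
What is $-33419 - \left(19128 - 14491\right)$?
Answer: $-38056$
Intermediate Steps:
$-33419 - \left(19128 - 14491\right) = -33419 - 4637 = -38056$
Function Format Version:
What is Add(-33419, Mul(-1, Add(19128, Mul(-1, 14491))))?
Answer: -38056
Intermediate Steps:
Add(-33419, Mul(-1, Add(19128, Mul(-1, 14491)))) = Add(-33419, Mul(-1, Add(19128, -14491))) = Add(-33419, Mul(-1, 4637)) = Add(-33419, -4637) = -38056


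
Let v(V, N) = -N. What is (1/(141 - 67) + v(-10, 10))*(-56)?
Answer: 20692/37 ≈ 559.24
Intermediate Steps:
(1/(141 - 67) + v(-10, 10))*(-56) = (1/(141 - 67) - 1*10)*(-56) = (1/74 - 10)*(-56) = -739/74*(-56) = 20692/37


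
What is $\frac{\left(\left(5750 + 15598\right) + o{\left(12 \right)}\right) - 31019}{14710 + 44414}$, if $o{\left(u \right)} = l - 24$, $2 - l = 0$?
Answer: $- \frac{3231}{19708} \approx -0.16394$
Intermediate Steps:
$l = 2$ ($l = 2 - 0 = 2 + 0 = 2$)
$o{\left(u \right)} = -22$ ($o{\left(u \right)} = 2 - 24 = -22$)
$\frac{\left(\left(5750 + 15598\right) + o{\left(12 \right)}\right) - 31019}{14710 + 44414} = \frac{\left(\left(5750 + 15598\right) - 22\right) - 31019}{14710 + 44414} = \frac{\left(21348 - 22\right) - 31019}{59124} = \left(21326 - 31019\right) \frac{1}{59124} = \left(-9693\right) \frac{1}{59124} = - \frac{3231}{19708}$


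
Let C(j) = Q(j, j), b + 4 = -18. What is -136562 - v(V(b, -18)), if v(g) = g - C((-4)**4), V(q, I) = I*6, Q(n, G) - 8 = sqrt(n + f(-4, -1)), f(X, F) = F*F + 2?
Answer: -136446 + sqrt(259) ≈ -1.3643e+5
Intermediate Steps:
f(X, F) = 2 + F**2 (f(X, F) = F**2 + 2 = 2 + F**2)
b = -22 (b = -4 - 18 = -22)
Q(n, G) = 8 + sqrt(3 + n) (Q(n, G) = 8 + sqrt(n + (2 + (-1)**2)) = 8 + sqrt(n + (2 + 1)) = 8 + sqrt(n + 3) = 8 + sqrt(3 + n))
C(j) = 8 + sqrt(3 + j)
V(q, I) = 6*I
v(g) = -8 + g - sqrt(259) (v(g) = g - (8 + sqrt(3 + (-4)**4)) = g - (8 + sqrt(3 + 256)) = g - (8 + sqrt(259)) = g + (-8 - sqrt(259)) = -8 + g - sqrt(259))
-136562 - v(V(b, -18)) = -136562 - (-8 + 6*(-18) - sqrt(259)) = -136562 - (-8 - 108 - sqrt(259)) = -136562 - (-116 - sqrt(259)) = -136562 + (116 + sqrt(259)) = -136446 + sqrt(259)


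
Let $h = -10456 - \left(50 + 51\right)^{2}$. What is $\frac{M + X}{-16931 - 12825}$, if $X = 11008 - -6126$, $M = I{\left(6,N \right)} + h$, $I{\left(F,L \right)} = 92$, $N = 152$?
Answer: $\frac{3431}{29756} \approx 0.1153$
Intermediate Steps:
$h = -20657$ ($h = -10456 - 101^{2} = -10456 - 10201 = -20657$)
$M = -20565$ ($M = 92 - 20657 = -20565$)
$X = 17134$ ($X = 11008 + 6126 = 17134$)
$\frac{M + X}{-16931 - 12825} = \frac{-20565 + 17134}{-16931 - 12825} = - \frac{3431}{-29756} = \left(-3431\right) \left(- \frac{1}{29756}\right) = \frac{3431}{29756}$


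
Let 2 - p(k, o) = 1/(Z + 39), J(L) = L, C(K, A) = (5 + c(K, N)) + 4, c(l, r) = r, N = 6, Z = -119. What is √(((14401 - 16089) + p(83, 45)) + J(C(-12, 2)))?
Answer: 13*I*√3955/20 ≈ 40.878*I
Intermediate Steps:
C(K, A) = 15 (C(K, A) = (5 + 6) + 4 = 11 + 4 = 15)
p(k, o) = 161/80 (p(k, o) = 2 - 1/(-119 + 39) = 2 - 1/(-80) = 2 - 1*(-1/80) = 2 + 1/80 = 161/80)
√(((14401 - 16089) + p(83, 45)) + J(C(-12, 2))) = √(((14401 - 16089) + 161/80) + 15) = √((-1688 + 161/80) + 15) = √(-134879/80 + 15) = √(-133679/80) = 13*I*√3955/20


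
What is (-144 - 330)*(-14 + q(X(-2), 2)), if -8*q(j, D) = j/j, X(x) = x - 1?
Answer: 26781/4 ≈ 6695.3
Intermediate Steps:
X(x) = -1 + x
q(j, D) = -⅛ (q(j, D) = -j/(8*j) = -⅛*1 = -⅛)
(-144 - 330)*(-14 + q(X(-2), 2)) = (-144 - 330)*(-14 - ⅛) = -474*(-113/8) = 26781/4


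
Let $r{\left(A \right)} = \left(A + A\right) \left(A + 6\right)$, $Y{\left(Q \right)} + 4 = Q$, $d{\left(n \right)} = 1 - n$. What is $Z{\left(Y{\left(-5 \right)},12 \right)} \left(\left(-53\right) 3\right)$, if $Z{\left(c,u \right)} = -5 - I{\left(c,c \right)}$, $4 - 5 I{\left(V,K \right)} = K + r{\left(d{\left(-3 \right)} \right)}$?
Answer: $- \frac{6678}{5} \approx -1335.6$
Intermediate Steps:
$Y{\left(Q \right)} = -4 + Q$
$r{\left(A \right)} = 2 A \left(6 + A\right)$
$I{\left(V,K \right)} = - \frac{76}{5} - \frac{K}{5}$ ($I{\left(V,K \right)} = \frac{4}{5} - \frac{K + 2 \left(1 - -3\right) \left(6 + \left(1 - -3\right)\right)}{5} = \frac{4}{5} - \frac{K + 2 \left(1 + 3\right) \left(6 + \left(1 + 3\right)\right)}{5} = \frac{4}{5} - \frac{K + 2 \cdot 4 \left(6 + 4\right)}{5} = \frac{4}{5} - \frac{K + 2 \cdot 4 \cdot 10}{5} = \frac{4}{5} - \frac{K + 80}{5} = \frac{4}{5} - \frac{80 + K}{5} = \frac{4}{5} - \left(16 + \frac{K}{5}\right) = - \frac{76}{5} - \frac{K}{5}$)
$Z{\left(c,u \right)} = \frac{51}{5} + \frac{c}{5}$ ($Z{\left(c,u \right)} = -5 - \left(- \frac{76}{5} - \frac{c}{5}\right) = -5 + \left(\frac{76}{5} + \frac{c}{5}\right) = \frac{51}{5} + \frac{c}{5}$)
$Z{\left(Y{\left(-5 \right)},12 \right)} \left(\left(-53\right) 3\right) = \left(\frac{51}{5} + \frac{-4 - 5}{5}\right) \left(\left(-53\right) 3\right) = \left(\frac{51}{5} + \frac{1}{5} \left(-9\right)\right) \left(-159\right) = \left(\frac{51}{5} - \frac{9}{5}\right) \left(-159\right) = \frac{42}{5} \left(-159\right) = - \frac{6678}{5}$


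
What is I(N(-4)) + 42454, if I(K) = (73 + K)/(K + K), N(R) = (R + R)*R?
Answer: 2717161/64 ≈ 42456.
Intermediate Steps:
N(R) = 2*R² (N(R) = (2*R)*R = 2*R²)
I(K) = (73 + K)/(2*K) (I(K) = (73 + K)/((2*K)) = (73 + K)*(1/(2*K)) = (73 + K)/(2*K))
I(N(-4)) + 42454 = (73 + 2*(-4)²)/(2*((2*(-4)²))) + 42454 = (73 + 2*16)/(2*((2*16))) + 42454 = (½)*(73 + 32)/32 + 42454 = (½)*(1/32)*105 + 42454 = 105/64 + 42454 = 2717161/64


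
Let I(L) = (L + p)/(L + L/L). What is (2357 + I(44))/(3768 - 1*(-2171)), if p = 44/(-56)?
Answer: 297103/748314 ≈ 0.39703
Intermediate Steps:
p = -11/14 (p = 44*(-1/56) = -11/14 ≈ -0.78571)
I(L) = (-11/14 + L)/(1 + L) (I(L) = (L - 11/14)/(L + L/L) = (-11/14 + L)/(L + 1) = (-11/14 + L)/(1 + L))
(2357 + I(44))/(3768 - 1*(-2171)) = (2357 + (-11/14 + 44)/(1 + 44))/(3768 - 1*(-2171)) = (2357 + (605/14)/45)/(3768 + 2171) = (2357 + (1/45)*(605/14))/5939 = (2357 + 121/126)*(1/5939) = (297103/126)*(1/5939) = 297103/748314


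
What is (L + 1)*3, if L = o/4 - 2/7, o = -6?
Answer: -33/14 ≈ -2.3571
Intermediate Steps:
L = -25/14 (L = -6/4 - 2/7 = -6*1/4 - 2*1/7 = -3/2 - 2/7 = -25/14 ≈ -1.7857)
(L + 1)*3 = (-25/14 + 1)*3 = -11/14*3 = -33/14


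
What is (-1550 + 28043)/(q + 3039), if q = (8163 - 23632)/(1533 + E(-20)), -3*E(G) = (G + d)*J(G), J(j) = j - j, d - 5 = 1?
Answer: 40613769/4643318 ≈ 8.7467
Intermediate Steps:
d = 6 (d = 5 + 1 = 6)
J(j) = 0
E(G) = 0 (E(G) = -(G + 6)*0/3 = -(6 + G)*0/3 = -1/3*0 = 0)
q = -15469/1533 (q = (8163 - 23632)/(1533 + 0) = -15469/1533 ≈ -10.091)
(-1550 + 28043)/(q + 3039) = (-1550 + 28043)/(-15469/1533 + 3039) = 26493/(4643318/1533) = 26493*(1533/4643318) = 40613769/4643318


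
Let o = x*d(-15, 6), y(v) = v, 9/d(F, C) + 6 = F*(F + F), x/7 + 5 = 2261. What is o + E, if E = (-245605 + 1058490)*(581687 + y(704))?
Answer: 17516425609139/37 ≈ 4.7342e+11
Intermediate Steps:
x = 15792 (x = -35 + 7*2261 = -35 + 15827 = 15792)
d(F, C) = 9/(-6 + 2*F²) (d(F, C) = 9/(-6 + F*(F + F)) = 9/(-6 + F*(2*F)) = 9/(-6 + 2*F²))
E = 473416908035 (E = (-245605 + 1058490)*(581687 + 704) = 812885*582391 = 473416908035)
o = 11844/37 (o = 15792*(9/(2*(-3 + (-15)²))) = 15792*(9/(2*(-3 + 225))) = 15792*((9/2)/222) = 15792*((9/2)*(1/222)) = 15792*(3/148) = 11844/37 ≈ 320.11)
o + E = 11844/37 + 473416908035 = 17516425609139/37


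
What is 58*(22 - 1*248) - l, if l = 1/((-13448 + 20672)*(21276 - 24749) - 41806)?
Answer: -329413975863/25130758 ≈ -13108.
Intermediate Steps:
l = -1/25130758 (l = 1/(7224*(-3473) - 41806) = 1/(-25088952 - 41806) = 1/(-25130758) = -1/25130758 ≈ -3.9792e-8)
58*(22 - 1*248) - l = 58*(22 - 1*248) - 1*(-1/25130758) = 58*(22 - 248) + 1/25130758 = 58*(-226) + 1/25130758 = -13108 + 1/25130758 = -329413975863/25130758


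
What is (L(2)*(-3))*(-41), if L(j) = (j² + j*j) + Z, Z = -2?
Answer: 738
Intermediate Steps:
L(j) = -2 + 2*j² (L(j) = (j² + j*j) - 2 = (j² + j²) - 2 = 2*j² - 2 = -2 + 2*j²)
(L(2)*(-3))*(-41) = ((-2 + 2*2²)*(-3))*(-41) = ((-2 + 2*4)*(-3))*(-41) = ((-2 + 8)*(-3))*(-41) = (6*(-3))*(-41) = -18*(-41) = 738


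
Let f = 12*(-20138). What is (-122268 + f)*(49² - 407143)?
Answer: 147295327608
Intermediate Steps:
f = -241656
(-122268 + f)*(49² - 407143) = (-122268 - 241656)*(49² - 407143) = -363924*(2401 - 407143) = -363924*(-404742) = 147295327608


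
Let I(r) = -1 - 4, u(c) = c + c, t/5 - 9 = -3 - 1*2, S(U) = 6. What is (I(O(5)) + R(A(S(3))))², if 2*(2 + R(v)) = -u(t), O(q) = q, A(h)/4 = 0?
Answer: 729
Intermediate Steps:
t = 20 (t = 45 + 5*(-3 - 1*2) = 45 + 5*(-3 - 2) = 45 + 5*(-5) = 45 - 25 = 20)
u(c) = 2*c
A(h) = 0 (A(h) = 4*0 = 0)
I(r) = -5
R(v) = -22 (R(v) = -2 + (-2*20)/2 = -2 + (-1*40)/2 = -2 + (½)*(-40) = -2 - 20 = -22)
(I(O(5)) + R(A(S(3))))² = (-5 - 22)² = (-27)² = 729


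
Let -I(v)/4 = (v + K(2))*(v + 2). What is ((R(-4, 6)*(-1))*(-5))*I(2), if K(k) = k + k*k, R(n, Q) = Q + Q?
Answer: -7680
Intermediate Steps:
R(n, Q) = 2*Q
K(k) = k + k²
I(v) = -4*(2 + v)*(6 + v) (I(v) = -4*(v + 2*(1 + 2))*(v + 2) = -4*(v + 2*3)*(2 + v) = -4*(v + 6)*(2 + v) = -4*(6 + v)*(2 + v) = -4*(2 + v)*(6 + v))
((R(-4, 6)*(-1))*(-5))*I(2) = (((2*6)*(-1))*(-5))*(-48 - 32*2 - 4*2²) = ((12*(-1))*(-5))*(-48 - 64 - 4*4) = (-12*(-5))*(-48 - 64 - 16) = 60*(-128) = -7680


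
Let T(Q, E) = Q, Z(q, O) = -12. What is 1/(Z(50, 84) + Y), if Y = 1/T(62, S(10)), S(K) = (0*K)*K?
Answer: -62/743 ≈ -0.083446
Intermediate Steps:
S(K) = 0 (S(K) = 0*K = 0)
Y = 1/62 ≈ 0.016129
1/(Z(50, 84) + Y) = 1/(-12 + 1/62) = 1/(-743/62) = -62/743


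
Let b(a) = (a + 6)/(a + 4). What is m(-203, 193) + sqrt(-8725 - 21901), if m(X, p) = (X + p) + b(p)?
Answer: -1771/197 + I*sqrt(30626) ≈ -8.9899 + 175.0*I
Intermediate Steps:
b(a) = (6 + a)/(4 + a)
m(X, p) = X + p + (6 + p)/(4 + p) (m(X, p) = (X + p) + (6 + p)/(4 + p) = X + p + (6 + p)/(4 + p))
m(-203, 193) + sqrt(-8725 - 21901) = (6 + 193 + (4 + 193)*(-203 + 193))/(4 + 193) + sqrt(-8725 - 21901) = (6 + 193 + 197*(-10))/197 + sqrt(-30626) = (6 + 193 - 1970)/197 + I*sqrt(30626) = (1/197)*(-1771) + I*sqrt(30626) = -1771/197 + I*sqrt(30626)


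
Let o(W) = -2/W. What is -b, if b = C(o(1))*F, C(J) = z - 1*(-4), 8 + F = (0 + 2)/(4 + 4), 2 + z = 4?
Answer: 93/2 ≈ 46.500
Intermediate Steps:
z = 2 (z = -2 + 4 = 2)
F = -31/4 (F = -8 + (0 + 2)/(4 + 4) = -8 + 2/8 = -8 + 2*(1/8) = -8 + 1/4 = -31/4 ≈ -7.7500)
C(J) = 6 (C(J) = 2 - 1*(-4) = 2 + 4 = 6)
b = -93/2 (b = 6*(-31/4) = -93/2 ≈ -46.500)
-b = -1*(-93/2) = 93/2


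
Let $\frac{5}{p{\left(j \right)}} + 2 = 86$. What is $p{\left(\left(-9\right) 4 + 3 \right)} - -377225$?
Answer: $\frac{31686905}{84} \approx 3.7723 \cdot 10^{5}$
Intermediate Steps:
$p{\left(j \right)} = \frac{5}{84}$ ($p{\left(j \right)} = \frac{5}{-2 + 86} = \frac{5}{84}$)
$p{\left(\left(-9\right) 4 + 3 \right)} - -377225 = \frac{5}{84} - -377225 = \frac{5}{84} + 377225 = \frac{31686905}{84}$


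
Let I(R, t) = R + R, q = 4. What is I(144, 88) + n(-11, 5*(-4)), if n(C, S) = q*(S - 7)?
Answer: 180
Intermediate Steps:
I(R, t) = 2*R
n(C, S) = -28 + 4*S (n(C, S) = 4*(S - 7) = 4*(-7 + S) = -28 + 4*S)
I(144, 88) + n(-11, 5*(-4)) = 2*144 + (-28 + 4*(5*(-4))) = 288 + (-28 + 4*(-20)) = 288 + (-28 - 80) = 288 - 108 = 180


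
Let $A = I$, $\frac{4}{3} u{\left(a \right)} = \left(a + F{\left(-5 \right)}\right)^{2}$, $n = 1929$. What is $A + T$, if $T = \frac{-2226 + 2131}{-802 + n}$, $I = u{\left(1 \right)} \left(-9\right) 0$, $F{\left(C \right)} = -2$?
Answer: $- \frac{95}{1127} \approx -0.084295$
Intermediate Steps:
$u{\left(a \right)} = \frac{3 \left(-2 + a\right)^{2}}{4}$ ($u{\left(a \right)} = \frac{3 \left(a - 2\right)^{2}}{4} = \frac{3 \left(-2 + a\right)^{2}}{4}$)
$I = 0$ ($I = \frac{3 \left(-2 + 1\right)^{2}}{4} \left(-9\right) 0 = \frac{3 \left(-1\right)^{2}}{4} \left(-9\right) 0 = \frac{3}{4} \cdot 1 \left(-9\right) 0 = \frac{3}{4} \left(-9\right) 0 = \left(- \frac{27}{4}\right) 0 = 0$)
$A = 0$
$T = - \frac{95}{1127}$ ($T = \frac{-2226 + 2131}{-802 + 1929} = - \frac{95}{1127} \approx -0.084295$)
$A + T = 0 - \frac{95}{1127} = - \frac{95}{1127}$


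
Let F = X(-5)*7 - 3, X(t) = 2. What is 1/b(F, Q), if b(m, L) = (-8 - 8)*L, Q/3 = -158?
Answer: 1/7584 ≈ 0.00013186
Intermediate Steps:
Q = -474 (Q = 3*(-158) = -474)
F = 11 (F = 2*7 - 3 = 14 - 3 = 11)
b(m, L) = -16*L
1/b(F, Q) = 1/(-16*(-474)) = 1/7584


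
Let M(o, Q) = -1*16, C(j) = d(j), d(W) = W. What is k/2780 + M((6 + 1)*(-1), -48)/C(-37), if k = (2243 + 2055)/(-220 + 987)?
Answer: 17137593/39446810 ≈ 0.43445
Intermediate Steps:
C(j) = j
k = 4298/767 ≈ 5.6037
M(o, Q) = -16
k/2780 + M((6 + 1)*(-1), -48)/C(-37) = (4298/767)/2780 - 16/(-37) = (4298/767)*(1/2780) - 16*(-1/37) = 2149/1066130 + 16/37 = 17137593/39446810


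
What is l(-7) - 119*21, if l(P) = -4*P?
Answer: -2471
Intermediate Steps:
l(-7) - 119*21 = -4*(-7) - 119*21 = 28 - 2499 = -2471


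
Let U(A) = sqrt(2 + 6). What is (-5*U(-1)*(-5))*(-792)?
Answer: -39600*sqrt(2) ≈ -56003.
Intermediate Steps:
U(A) = 2*sqrt(2) (U(A) = sqrt(8) = 2*sqrt(2))
(-5*U(-1)*(-5))*(-792) = (-10*sqrt(2)*(-5))*(-792) = (50*sqrt(2))*(-792) = -39600*sqrt(2)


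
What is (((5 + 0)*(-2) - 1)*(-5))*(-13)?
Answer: -715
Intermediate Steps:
(((5 + 0)*(-2) - 1)*(-5))*(-13) = ((5*(-2) - 1)*(-5))*(-13) = ((-10 - 1)*(-5))*(-13) = -11*(-5)*(-13) = 55*(-13) = -715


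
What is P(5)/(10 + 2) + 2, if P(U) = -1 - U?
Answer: 3/2 ≈ 1.5000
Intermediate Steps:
P(5)/(10 + 2) + 2 = (-1 - 1*5)/(10 + 2) + 2 = (-1 - 5)/12 + 2 = (1/12)*(-6) + 2 = -1/2 + 2 = 3/2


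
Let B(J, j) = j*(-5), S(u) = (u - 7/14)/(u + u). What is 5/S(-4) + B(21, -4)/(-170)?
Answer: 1342/153 ≈ 8.7712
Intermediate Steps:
S(u) = (-½ + u)/(2*u) (S(u) = (u - 7*1/14)/((2*u)) = (u - ½)*(1/(2*u)) = (-½ + u)*(1/(2*u)) = (-½ + u)/(2*u))
B(J, j) = -5*j
5/S(-4) + B(21, -4)/(-170) = 5/(((¼)*(-1 + 2*(-4))/(-4))) - 5*(-4)/(-170) = 5/(((¼)*(-¼)*(-1 - 8))) + 20*(-1/170) = 5/(((¼)*(-¼)*(-9))) - 2/17 = 5/(9/16) - 2/17 = 5*(16/9) - 2/17 = 80/9 - 2/17 = 1342/153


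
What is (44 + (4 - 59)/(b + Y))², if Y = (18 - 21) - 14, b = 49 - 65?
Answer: 18769/9 ≈ 2085.4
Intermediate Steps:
b = -16
Y = -17 (Y = -3 - 14 = -17)
(44 + (4 - 59)/(b + Y))² = (44 + (4 - 59)/(-16 - 17))² = (44 - 55/(-33))² = (44 - 55*(-1/33))² = (44 + 5/3)² = (137/3)² = 18769/9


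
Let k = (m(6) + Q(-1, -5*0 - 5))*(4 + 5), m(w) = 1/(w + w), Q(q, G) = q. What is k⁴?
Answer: 1185921/256 ≈ 4632.5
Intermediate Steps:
m(w) = 1/(2*w)
k = -33/4 (k = ((½)/6 - 1)*(4 + 5) = ((½)*(⅙) - 1)*9 = (1/12 - 1)*9 = -11/12*9 = -33/4 ≈ -8.2500)
k⁴ = (-33/4)⁴ = 1185921/256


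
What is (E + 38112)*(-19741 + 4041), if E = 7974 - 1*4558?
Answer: -651989600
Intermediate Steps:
E = 3416 (E = 7974 - 4558 = 3416)
(E + 38112)*(-19741 + 4041) = (3416 + 38112)*(-19741 + 4041) = 41528*(-15700) = -651989600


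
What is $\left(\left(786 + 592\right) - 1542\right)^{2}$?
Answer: $26896$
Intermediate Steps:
$\left(\left(786 + 592\right) - 1542\right)^{2} = \left(1378 - 1542\right)^{2} = \left(-164\right)^{2} = 26896$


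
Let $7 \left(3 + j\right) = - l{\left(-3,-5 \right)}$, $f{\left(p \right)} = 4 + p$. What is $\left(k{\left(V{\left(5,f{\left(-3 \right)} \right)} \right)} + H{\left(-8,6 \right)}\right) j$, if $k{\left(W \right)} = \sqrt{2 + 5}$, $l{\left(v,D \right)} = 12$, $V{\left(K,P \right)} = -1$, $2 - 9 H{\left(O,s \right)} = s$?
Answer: $\frac{44}{21} - \frac{33 \sqrt{7}}{7} \approx -10.378$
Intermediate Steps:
$H{\left(O,s \right)} = \frac{2}{9} - \frac{s}{9}$
$k{\left(W \right)} = \sqrt{7}$
$j = - \frac{33}{7}$ ($j = -3 + \frac{\left(-1\right) 12}{7} = -3 + \frac{1}{7} \left(-12\right) = -3 - \frac{12}{7} = - \frac{33}{7} \approx -4.7143$)
$\left(k{\left(V{\left(5,f{\left(-3 \right)} \right)} \right)} + H{\left(-8,6 \right)}\right) j = \left(\sqrt{7} + \left(\frac{2}{9} - \frac{2}{3}\right)\right) \left(- \frac{33}{7}\right) = \left(\sqrt{7} - \frac{4}{9}\right) \left(- \frac{33}{7}\right) = \left(- \frac{4}{9} + \sqrt{7}\right) \left(- \frac{33}{7}\right) = \frac{44}{21} - \frac{33 \sqrt{7}}{7}$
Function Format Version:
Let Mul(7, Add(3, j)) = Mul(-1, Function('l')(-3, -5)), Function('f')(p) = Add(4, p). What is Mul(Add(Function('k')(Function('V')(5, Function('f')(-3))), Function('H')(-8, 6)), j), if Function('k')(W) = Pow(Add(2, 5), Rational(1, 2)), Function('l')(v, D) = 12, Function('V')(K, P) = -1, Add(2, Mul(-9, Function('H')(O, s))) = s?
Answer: Add(Rational(44, 21), Mul(Rational(-33, 7), Pow(7, Rational(1, 2)))) ≈ -10.378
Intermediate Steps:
Function('H')(O, s) = Add(Rational(2, 9), Mul(Rational(-1, 9), s))
Function('k')(W) = Pow(7, Rational(1, 2))
j = Rational(-33, 7) (j = Add(-3, Mul(Rational(1, 7), Mul(-1, 12))) = Add(-3, Mul(Rational(1, 7), -12)) = Add(-3, Rational(-12, 7)) = Rational(-33, 7) ≈ -4.7143)
Mul(Add(Function('k')(Function('V')(5, Function('f')(-3))), Function('H')(-8, 6)), j) = Mul(Add(Pow(7, Rational(1, 2)), Add(Rational(2, 9), Mul(Rational(-1, 9), 6))), Rational(-33, 7)) = Mul(Add(Pow(7, Rational(1, 2)), Add(Rational(2, 9), Rational(-2, 3))), Rational(-33, 7)) = Mul(Add(Pow(7, Rational(1, 2)), Rational(-4, 9)), Rational(-33, 7)) = Mul(Add(Rational(-4, 9), Pow(7, Rational(1, 2))), Rational(-33, 7)) = Add(Rational(44, 21), Mul(Rational(-33, 7), Pow(7, Rational(1, 2))))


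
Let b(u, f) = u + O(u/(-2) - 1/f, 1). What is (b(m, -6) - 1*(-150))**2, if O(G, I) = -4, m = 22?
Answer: 28224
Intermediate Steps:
b(u, f) = -4 + u (b(u, f) = u - 4 = -4 + u)
(b(m, -6) - 1*(-150))**2 = ((-4 + 22) - 1*(-150))**2 = (18 + 150)**2 = 168**2 = 28224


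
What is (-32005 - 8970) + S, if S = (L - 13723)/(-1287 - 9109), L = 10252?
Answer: -425972629/10396 ≈ -40975.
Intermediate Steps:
S = 3471/10396 (S = (10252 - 13723)/(-1287 - 9109) = -3471/(-10396) = -3471*(-1/10396) = 3471/10396 ≈ 0.33388)
(-32005 - 8970) + S = (-32005 - 8970) + 3471/10396 = -40975 + 3471/10396 = -425972629/10396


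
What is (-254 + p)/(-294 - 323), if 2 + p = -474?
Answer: 730/617 ≈ 1.1831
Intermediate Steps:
p = -476 (p = -2 - 474 = -476)
(-254 + p)/(-294 - 323) = (-254 - 476)/(-294 - 323) = -730/(-617) = -730*(-1/617) = 730/617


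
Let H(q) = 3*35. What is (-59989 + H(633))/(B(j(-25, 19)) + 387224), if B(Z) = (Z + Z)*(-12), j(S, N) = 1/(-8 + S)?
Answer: -164681/1064868 ≈ -0.15465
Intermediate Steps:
H(q) = 105
B(Z) = -24*Z (B(Z) = (2*Z)*(-12) = -24*Z)
(-59989 + H(633))/(B(j(-25, 19)) + 387224) = (-59989 + 105)/(-24/(-8 - 25) + 387224) = -59884/(-24/(-33) + 387224) = -59884/(-24*(-1/33) + 387224) = -59884/(8/11 + 387224) = -59884/4259472/11 = -59884*11/4259472 = -164681/1064868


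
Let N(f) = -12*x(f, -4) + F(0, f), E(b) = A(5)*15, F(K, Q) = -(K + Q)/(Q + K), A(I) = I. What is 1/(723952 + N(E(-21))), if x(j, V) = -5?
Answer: 1/724011 ≈ 1.3812e-6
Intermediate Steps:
F(K, Q) = -1 (F(K, Q) = -(K + Q)/(K + Q) = -1*1 = -1)
E(b) = 75 (E(b) = 5*15 = 75)
N(f) = 59 (N(f) = -12*(-5) - 1 = 60 - 1 = 59)
1/(723952 + N(E(-21))) = 1/(723952 + 59) = 1/724011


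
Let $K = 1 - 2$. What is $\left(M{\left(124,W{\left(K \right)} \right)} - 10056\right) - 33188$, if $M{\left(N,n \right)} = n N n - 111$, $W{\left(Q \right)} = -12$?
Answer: $-25499$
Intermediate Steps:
$K = -1$
$M{\left(N,n \right)} = -111 + N n^{2}$ ($M{\left(N,n \right)} = N n n - 111 = N n^{2} - 111 = -111 + N n^{2}$)
$\left(M{\left(124,W{\left(K \right)} \right)} - 10056\right) - 33188 = \left(\left(-111 + 124 \left(-12\right)^{2}\right) - 10056\right) - 33188 = \left(\left(-111 + 124 \cdot 144\right) - 10056\right) - 33188 = \left(\left(-111 + 17856\right) - 10056\right) - 33188 = \left(17745 - 10056\right) - 33188 = 7689 - 33188 = -25499$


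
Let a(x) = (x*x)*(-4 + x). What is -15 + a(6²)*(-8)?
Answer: -331791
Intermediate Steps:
a(x) = x²*(-4 + x)
-15 + a(6²)*(-8) = -15 + ((6²)²*(-4 + 6²))*(-8) = -15 + (36²*(-4 + 36))*(-8) = -15 + (1296*32)*(-8) = -15 + 41472*(-8) = -15 - 331776 = -331791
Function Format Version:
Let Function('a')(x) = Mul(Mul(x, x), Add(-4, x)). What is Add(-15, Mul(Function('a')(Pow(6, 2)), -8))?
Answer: -331791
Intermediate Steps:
Function('a')(x) = Mul(Pow(x, 2), Add(-4, x))
Add(-15, Mul(Function('a')(Pow(6, 2)), -8)) = Add(-15, Mul(Mul(Pow(Pow(6, 2), 2), Add(-4, Pow(6, 2))), -8)) = Add(-15, Mul(Mul(Pow(36, 2), Add(-4, 36)), -8)) = Add(-15, Mul(Mul(1296, 32), -8)) = Add(-15, Mul(41472, -8)) = Add(-15, -331776) = -331791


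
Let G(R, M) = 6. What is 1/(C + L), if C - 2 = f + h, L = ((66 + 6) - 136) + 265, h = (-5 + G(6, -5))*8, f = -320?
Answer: -1/109 ≈ -0.0091743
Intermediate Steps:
h = 8 (h = (-5 + 6)*8 = 1*8 = 8)
L = 201 (L = (72 - 136) + 265 = -64 + 265 = 201)
C = -310 (C = 2 + (-320 + 8) = 2 - 312 = -310)
1/(C + L) = 1/(-310 + 201) = 1/(-109) = -1/109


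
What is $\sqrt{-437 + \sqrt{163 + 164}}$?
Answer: $\sqrt{-437 + \sqrt{327}} \approx 20.467 i$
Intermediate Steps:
$\sqrt{-437 + \sqrt{163 + 164}} = \sqrt{-437 + \sqrt{327}}$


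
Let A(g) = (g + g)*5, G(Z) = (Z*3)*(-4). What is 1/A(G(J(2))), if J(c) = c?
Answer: -1/240 ≈ -0.0041667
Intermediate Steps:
G(Z) = -12*Z (G(Z) = (3*Z)*(-4) = -12*Z)
A(g) = 10*g (A(g) = (2*g)*5 = 10*g)
1/A(G(J(2))) = 1/(10*(-12*2)) = 1/(10*(-24)) = 1/(-240) = -1/240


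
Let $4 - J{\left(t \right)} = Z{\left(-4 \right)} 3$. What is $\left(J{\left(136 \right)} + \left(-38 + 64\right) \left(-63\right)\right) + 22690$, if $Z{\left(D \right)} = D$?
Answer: $21068$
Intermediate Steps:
$J{\left(t \right)} = 16$ ($J{\left(t \right)} = 4 - \left(-4\right) 3 = 4 - -12 = 4 + 12 = 16$)
$\left(J{\left(136 \right)} + \left(-38 + 64\right) \left(-63\right)\right) + 22690 = \left(16 + \left(-38 + 64\right) \left(-63\right)\right) + 22690 = \left(16 + 26 \left(-63\right)\right) + 22690 = \left(16 - 1638\right) + 22690 = -1622 + 22690 = 21068$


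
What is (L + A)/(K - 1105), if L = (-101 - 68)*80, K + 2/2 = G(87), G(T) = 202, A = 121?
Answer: 13399/904 ≈ 14.822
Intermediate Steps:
K = 201 (K = -1 + 202 = 201)
L = -13520 (L = -169*80 = -13520)
(L + A)/(K - 1105) = (-13520 + 121)/(201 - 1105) = -13399/(-904) = -13399*(-1/904) = 13399/904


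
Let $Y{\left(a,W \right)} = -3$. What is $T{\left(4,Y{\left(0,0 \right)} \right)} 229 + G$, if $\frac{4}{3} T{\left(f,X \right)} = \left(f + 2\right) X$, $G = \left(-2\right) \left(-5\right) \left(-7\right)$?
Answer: $- \frac{6323}{2} \approx -3161.5$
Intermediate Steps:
$G = -70$ ($G = 10 \left(-7\right) = -70$)
$T{\left(f,X \right)} = \frac{3 X \left(2 + f\right)}{4}$ ($T{\left(f,X \right)} = \frac{3 \left(f + 2\right) X}{4} = \frac{3 \left(2 + f\right) X}{4} = \frac{3 X \left(2 + f\right)}{4}$)
$T{\left(4,Y{\left(0,0 \right)} \right)} 229 + G = \frac{3}{4} \left(-3\right) \left(2 + 4\right) 229 - 70 = \frac{3}{4} \left(-3\right) 6 \cdot 229 - 70 = \left(- \frac{27}{2}\right) 229 - 70 = - \frac{6183}{2} - 70 = - \frac{6323}{2}$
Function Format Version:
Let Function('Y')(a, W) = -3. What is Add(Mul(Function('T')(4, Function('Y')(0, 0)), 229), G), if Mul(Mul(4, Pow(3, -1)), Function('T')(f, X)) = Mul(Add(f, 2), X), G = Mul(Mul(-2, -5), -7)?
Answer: Rational(-6323, 2) ≈ -3161.5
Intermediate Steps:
G = -70 (G = Mul(10, -7) = -70)
Function('T')(f, X) = Mul(Rational(3, 4), X, Add(2, f)) (Function('T')(f, X) = Mul(Rational(3, 4), Mul(Add(f, 2), X)) = Mul(Rational(3, 4), Mul(Add(2, f), X)) = Mul(Rational(3, 4), Mul(X, Add(2, f))) = Mul(Rational(3, 4), X, Add(2, f)))
Add(Mul(Function('T')(4, Function('Y')(0, 0)), 229), G) = Add(Mul(Mul(Rational(3, 4), -3, Add(2, 4)), 229), -70) = Add(Mul(Mul(Rational(3, 4), -3, 6), 229), -70) = Add(Mul(Rational(-27, 2), 229), -70) = Add(Rational(-6183, 2), -70) = Rational(-6323, 2)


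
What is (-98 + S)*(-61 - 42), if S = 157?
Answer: -6077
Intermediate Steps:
(-98 + S)*(-61 - 42) = (-98 + 157)*(-61 - 42) = 59*(-103) = -6077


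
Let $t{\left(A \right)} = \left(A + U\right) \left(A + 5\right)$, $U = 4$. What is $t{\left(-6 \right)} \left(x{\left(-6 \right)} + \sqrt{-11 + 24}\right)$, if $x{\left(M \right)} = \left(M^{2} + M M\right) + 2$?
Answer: $148 + 2 \sqrt{13} \approx 155.21$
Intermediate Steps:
$x{\left(M \right)} = 2 + 2 M^{2}$ ($x{\left(M \right)} = \left(M^{2} + M^{2}\right) + 2 = 2 M^{2} + 2 = 2 + 2 M^{2}$)
$t{\left(A \right)} = \left(4 + A\right) \left(5 + A\right)$ ($t{\left(A \right)} = \left(A + 4\right) \left(A + 5\right) = \left(4 + A\right) \left(5 + A\right)$)
$t{\left(-6 \right)} \left(x{\left(-6 \right)} + \sqrt{-11 + 24}\right) = \left(20 + \left(-6\right)^{2} + 9 \left(-6\right)\right) \left(\left(2 + 2 \left(-6\right)^{2}\right) + \sqrt{-11 + 24}\right) = \left(20 + 36 - 54\right) \left(\left(2 + 2 \cdot 36\right) + \sqrt{13}\right) = 2 \left(\left(2 + 72\right) + \sqrt{13}\right) = 2 \left(74 + \sqrt{13}\right) = 148 + 2 \sqrt{13}$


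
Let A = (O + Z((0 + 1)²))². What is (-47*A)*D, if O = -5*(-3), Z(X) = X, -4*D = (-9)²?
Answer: 243648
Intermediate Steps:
D = -81/4 (D = -¼*(-9)² = -¼*81 = -81/4 ≈ -20.250)
O = 15
A = 256 (A = (15 + (0 + 1)²)² = (15 + 1²)² = (15 + 1)² = 16² = 256)
(-47*A)*D = -47*256*(-81/4) = -12032*(-81/4) = 243648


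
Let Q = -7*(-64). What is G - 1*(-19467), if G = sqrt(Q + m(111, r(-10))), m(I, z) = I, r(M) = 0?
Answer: 19467 + sqrt(559) ≈ 19491.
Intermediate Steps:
Q = 448
G = sqrt(559) (G = sqrt(448 + 111) = sqrt(559) ≈ 23.643)
G - 1*(-19467) = sqrt(559) - 1*(-19467) = sqrt(559) + 19467 = 19467 + sqrt(559)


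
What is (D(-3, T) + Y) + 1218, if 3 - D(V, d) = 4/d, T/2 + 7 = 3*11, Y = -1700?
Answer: -6228/13 ≈ -479.08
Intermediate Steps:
T = 52 (T = -14 + 2*(3*11) = -14 + 2*33 = -14 + 66 = 52)
D(V, d) = 3 - 4/d
(D(-3, T) + Y) + 1218 = ((3 - 4/52) - 1700) + 1218 = ((3 - 4*1/52) - 1700) + 1218 = ((3 - 1/13) - 1700) + 1218 = (38/13 - 1700) + 1218 = -22062/13 + 1218 = -6228/13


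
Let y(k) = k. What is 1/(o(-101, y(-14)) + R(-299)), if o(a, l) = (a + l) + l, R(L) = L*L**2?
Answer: -1/26731028 ≈ -3.7410e-8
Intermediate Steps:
R(L) = L**3
o(a, l) = a + 2*l
1/(o(-101, y(-14)) + R(-299)) = 1/((-101 + 2*(-14)) + (-299)**3) = 1/((-101 - 28) - 26730899) = 1/(-129 - 26730899) = 1/(-26731028) = -1/26731028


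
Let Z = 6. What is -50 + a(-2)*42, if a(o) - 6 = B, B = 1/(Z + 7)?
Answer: 2668/13 ≈ 205.23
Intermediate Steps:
B = 1/13 (B = 1/(6 + 7) = 1/13 ≈ 0.076923)
a(o) = 79/13 (a(o) = 6 + 1/13 = 79/13)
-50 + a(-2)*42 = -50 + (79/13)*42 = -50 + 3318/13 = 2668/13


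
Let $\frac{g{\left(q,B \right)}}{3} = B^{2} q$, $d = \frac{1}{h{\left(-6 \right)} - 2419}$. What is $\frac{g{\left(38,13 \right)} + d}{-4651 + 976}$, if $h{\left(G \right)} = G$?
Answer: $- \frac{46720049}{8911875} \approx -5.2424$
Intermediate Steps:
$d = - \frac{1}{2425}$ ($d = \frac{1}{-6 - 2419} = \frac{1}{-2425} = - \frac{1}{2425} \approx -0.00041237$)
$g{\left(q,B \right)} = 3 q B^{2}$ ($g{\left(q,B \right)} = 3 B^{2} q = 3 q B^{2}$)
$\frac{g{\left(38,13 \right)} + d}{-4651 + 976} = \frac{3 \cdot 38 \cdot 13^{2} - \frac{1}{2425}}{-4651 + 976} = \frac{3 \cdot 38 \cdot 169 - \frac{1}{2425}}{-3675} = \left(19266 - \frac{1}{2425}\right) \left(- \frac{1}{3675}\right) = \frac{46720049}{2425} \left(- \frac{1}{3675}\right) = - \frac{46720049}{8911875}$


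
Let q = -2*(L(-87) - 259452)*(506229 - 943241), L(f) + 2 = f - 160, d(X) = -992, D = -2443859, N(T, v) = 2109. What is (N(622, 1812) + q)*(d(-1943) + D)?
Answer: 554944271277372465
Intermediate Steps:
L(f) = -162 + f (L(f) = -2 + (f - 160) = -2 + (-160 + f) = -162 + f)
q = -226984906824 (q = -2*((-162 - 87) - 259452)*(506229 - 943241) = -2*(-249 - 259452)*(-437012) = -(-519402)*(-437012) = -2*113492453412 = -226984906824)
(N(622, 1812) + q)*(d(-1943) + D) = (2109 - 226984906824)*(-992 - 2443859) = -226984904715*(-2444851) = 554944271277372465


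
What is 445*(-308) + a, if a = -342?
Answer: -137402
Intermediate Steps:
445*(-308) + a = 445*(-308) - 342 = -137060 - 342 = -137402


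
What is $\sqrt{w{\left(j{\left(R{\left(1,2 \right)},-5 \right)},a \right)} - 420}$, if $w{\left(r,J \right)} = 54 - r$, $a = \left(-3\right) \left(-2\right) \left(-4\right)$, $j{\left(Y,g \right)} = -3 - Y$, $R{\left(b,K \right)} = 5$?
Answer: $i \sqrt{358} \approx 18.921 i$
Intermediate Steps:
$a = -24$ ($a = 6 \left(-4\right) = -24$)
$\sqrt{w{\left(j{\left(R{\left(1,2 \right)},-5 \right)},a \right)} - 420} = \sqrt{\left(54 - \left(-3 - 5\right)\right) - 420} = \sqrt{\left(54 - -8\right) - 420} = \sqrt{\left(54 + 8\right) - 420} = \sqrt{62 - 420} = \sqrt{-358} = i \sqrt{358}$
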